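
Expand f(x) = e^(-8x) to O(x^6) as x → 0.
1 - 8*x + 32*x**2 - 256*x**3/3 + 512*x**4/3 - 4096*x**5/15 + O(x**6)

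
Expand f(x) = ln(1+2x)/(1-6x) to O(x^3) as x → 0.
2*x + 10*x**2 + O(x**3)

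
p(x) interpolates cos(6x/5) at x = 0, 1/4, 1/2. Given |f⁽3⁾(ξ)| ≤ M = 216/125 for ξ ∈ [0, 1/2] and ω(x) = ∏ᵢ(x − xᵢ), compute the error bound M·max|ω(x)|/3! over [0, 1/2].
sqrt(3)/1000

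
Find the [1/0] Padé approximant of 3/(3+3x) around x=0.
1 - x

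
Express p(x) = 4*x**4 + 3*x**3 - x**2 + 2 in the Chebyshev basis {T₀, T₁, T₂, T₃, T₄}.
(3)T₀ + (9/4)T₁ + (3/2)T₂ + (3/4)T₃ + (1/2)T₄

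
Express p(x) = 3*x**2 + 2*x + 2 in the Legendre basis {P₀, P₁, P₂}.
(3)P₀ + (2)P₁ + (2)P₂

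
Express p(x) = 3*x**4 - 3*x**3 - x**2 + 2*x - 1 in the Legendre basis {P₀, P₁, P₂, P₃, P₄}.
(-11/15)P₀ + (1/5)P₁ + (22/21)P₂ + (-6/5)P₃ + (24/35)P₄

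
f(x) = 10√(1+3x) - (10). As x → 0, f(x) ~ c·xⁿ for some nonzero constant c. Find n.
1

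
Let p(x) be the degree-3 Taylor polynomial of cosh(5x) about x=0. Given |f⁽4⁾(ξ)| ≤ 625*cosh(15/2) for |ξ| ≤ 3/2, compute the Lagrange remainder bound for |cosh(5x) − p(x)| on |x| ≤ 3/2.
16875*cosh(15/2)/128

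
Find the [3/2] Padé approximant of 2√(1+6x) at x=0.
(27*x**3/2 + 81*x**2/2 + 18*x + 2)/(27*x**2/4 + 6*x + 1)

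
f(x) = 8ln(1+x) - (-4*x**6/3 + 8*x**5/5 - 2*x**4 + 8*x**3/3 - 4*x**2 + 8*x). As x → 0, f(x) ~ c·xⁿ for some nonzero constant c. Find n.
7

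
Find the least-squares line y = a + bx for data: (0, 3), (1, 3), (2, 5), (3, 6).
a = 13/5, b = 11/10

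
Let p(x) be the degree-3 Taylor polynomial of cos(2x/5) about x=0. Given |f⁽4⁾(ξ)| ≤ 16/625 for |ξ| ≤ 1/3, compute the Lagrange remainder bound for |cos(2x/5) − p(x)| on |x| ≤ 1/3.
2/151875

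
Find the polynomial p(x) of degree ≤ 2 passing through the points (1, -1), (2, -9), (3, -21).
-2*x**2 - 2*x + 3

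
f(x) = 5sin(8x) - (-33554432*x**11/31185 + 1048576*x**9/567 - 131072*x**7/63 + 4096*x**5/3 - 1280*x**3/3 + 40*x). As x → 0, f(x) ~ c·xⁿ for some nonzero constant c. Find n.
13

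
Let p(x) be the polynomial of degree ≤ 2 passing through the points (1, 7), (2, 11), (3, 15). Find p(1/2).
5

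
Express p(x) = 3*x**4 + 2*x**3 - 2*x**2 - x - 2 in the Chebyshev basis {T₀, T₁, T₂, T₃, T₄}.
(-15/8)T₀ + (1/2)T₁ + (1/2)T₂ + (1/2)T₃ + (3/8)T₄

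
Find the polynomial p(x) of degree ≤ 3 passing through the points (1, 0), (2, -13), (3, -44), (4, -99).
-x**3 - 3*x**2 + 3*x + 1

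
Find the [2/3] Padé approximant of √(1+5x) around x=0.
(175*x**2/16 + 7*x + 1)/(-25*x**3/32 + 45*x**2/16 + 9*x/2 + 1)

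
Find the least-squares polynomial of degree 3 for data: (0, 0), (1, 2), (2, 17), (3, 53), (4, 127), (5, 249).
-17/126 + (1013/756)x + (-193/252)x² + (113/54)x³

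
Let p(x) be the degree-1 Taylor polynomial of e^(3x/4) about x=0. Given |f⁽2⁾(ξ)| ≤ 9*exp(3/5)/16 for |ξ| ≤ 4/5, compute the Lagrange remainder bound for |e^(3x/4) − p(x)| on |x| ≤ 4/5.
9*exp(3/5)/50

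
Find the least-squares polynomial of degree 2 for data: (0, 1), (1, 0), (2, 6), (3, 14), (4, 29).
6/7 + (-19/7)x + (17/7)x²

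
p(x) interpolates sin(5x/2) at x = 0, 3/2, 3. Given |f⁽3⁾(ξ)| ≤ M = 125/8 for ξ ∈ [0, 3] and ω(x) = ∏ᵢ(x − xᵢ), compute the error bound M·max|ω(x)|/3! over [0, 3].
125*sqrt(3)/64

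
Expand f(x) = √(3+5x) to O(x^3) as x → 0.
sqrt(3) + 5*sqrt(3)*x/6 - 25*sqrt(3)*x**2/72 + O(x**3)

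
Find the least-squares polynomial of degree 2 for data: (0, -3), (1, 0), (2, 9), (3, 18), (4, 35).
-3 + (7/5)x + (2)x²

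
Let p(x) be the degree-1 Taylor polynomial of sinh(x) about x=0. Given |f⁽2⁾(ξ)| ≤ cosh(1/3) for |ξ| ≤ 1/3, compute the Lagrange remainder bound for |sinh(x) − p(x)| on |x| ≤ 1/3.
cosh(1/3)/18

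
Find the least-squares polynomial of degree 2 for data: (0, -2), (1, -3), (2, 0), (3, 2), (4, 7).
-78/35 + (-59/70)x + (11/14)x²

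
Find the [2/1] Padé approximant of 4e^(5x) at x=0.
(50*x**2/3 + 40*x/3 + 4)/(1 - 5*x/3)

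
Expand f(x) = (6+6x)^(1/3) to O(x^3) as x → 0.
6**(1/3) + 6**(1/3)*x/3 - 6**(1/3)*x**2/9 + O(x**3)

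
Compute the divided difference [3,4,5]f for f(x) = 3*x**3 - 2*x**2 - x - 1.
34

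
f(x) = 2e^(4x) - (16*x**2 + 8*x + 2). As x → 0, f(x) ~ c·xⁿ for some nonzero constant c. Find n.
3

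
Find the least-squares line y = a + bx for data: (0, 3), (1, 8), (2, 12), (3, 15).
a = 7/2, b = 4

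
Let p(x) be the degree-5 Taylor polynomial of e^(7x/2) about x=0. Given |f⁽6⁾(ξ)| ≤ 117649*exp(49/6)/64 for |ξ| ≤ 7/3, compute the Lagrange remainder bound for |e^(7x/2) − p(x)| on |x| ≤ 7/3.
13841287201*exp(49/6)/33592320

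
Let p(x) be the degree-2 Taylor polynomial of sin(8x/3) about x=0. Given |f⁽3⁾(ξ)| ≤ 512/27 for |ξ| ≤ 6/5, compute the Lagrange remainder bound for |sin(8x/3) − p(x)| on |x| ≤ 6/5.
2048/375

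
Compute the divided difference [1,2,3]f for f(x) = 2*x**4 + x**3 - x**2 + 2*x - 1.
55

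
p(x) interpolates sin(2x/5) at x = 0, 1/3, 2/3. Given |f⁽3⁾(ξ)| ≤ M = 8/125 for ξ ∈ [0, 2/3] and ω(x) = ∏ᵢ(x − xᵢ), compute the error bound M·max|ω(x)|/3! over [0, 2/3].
8*sqrt(3)/91125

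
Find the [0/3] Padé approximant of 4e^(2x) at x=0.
4/(-4*x**3/3 + 2*x**2 - 2*x + 1)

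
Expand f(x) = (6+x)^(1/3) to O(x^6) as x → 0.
6**(1/3) + 6**(1/3)*x/18 - 6**(1/3)*x**2/324 + 5*6**(1/3)*x**3/17496 - 5*6**(1/3)*x**4/157464 + 11*6**(1/3)*x**5/2834352 + O(x**6)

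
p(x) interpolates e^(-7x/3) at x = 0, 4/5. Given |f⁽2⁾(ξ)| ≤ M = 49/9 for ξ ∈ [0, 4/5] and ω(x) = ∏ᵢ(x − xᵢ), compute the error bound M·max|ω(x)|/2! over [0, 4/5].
98/225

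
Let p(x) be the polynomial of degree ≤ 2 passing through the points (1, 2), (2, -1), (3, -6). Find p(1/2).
11/4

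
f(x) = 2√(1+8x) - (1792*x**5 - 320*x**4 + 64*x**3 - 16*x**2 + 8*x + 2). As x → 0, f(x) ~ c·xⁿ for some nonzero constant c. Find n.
6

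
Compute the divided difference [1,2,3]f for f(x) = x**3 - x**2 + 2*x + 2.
5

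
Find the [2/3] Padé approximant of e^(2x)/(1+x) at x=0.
(2*x**2/5 + x + 1)/(4*x**3/15 - 3*x**2/5 + 1)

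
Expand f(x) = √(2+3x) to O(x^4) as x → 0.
sqrt(2) + 3*sqrt(2)*x/4 - 9*sqrt(2)*x**2/32 + 27*sqrt(2)*x**3/128 + O(x**4)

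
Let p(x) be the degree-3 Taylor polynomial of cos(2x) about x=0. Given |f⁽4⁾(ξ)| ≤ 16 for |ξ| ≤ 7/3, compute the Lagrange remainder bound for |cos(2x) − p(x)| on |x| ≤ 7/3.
4802/243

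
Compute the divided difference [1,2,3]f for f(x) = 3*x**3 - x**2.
17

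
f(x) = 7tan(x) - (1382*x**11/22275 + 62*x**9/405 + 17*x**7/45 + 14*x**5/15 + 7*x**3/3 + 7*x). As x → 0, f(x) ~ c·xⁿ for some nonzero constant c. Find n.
13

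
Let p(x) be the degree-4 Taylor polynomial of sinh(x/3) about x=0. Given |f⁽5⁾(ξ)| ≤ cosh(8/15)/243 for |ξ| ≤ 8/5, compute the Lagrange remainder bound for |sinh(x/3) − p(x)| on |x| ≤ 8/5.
4096*cosh(8/15)/11390625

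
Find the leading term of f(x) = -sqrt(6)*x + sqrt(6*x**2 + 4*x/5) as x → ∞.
sqrt(6)/15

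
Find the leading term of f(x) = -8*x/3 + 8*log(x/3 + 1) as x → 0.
-4*x**2/9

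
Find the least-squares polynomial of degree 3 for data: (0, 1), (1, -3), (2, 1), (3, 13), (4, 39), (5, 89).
40/63 + (-163/54)x + (-26/63)x² + (49/54)x³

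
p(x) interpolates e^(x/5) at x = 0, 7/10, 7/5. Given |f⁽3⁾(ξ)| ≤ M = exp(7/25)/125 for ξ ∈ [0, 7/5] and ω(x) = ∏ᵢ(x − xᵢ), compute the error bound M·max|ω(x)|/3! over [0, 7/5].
343*sqrt(3)*exp(7/25)/3375000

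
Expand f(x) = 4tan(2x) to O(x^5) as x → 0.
8*x + 32*x**3/3 + O(x**5)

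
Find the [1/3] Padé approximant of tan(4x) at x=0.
4*x/(1 - 16*x**2/3)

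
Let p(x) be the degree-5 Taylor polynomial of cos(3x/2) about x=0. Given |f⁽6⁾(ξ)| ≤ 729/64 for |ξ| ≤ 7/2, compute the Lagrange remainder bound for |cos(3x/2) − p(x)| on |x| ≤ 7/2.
9529569/327680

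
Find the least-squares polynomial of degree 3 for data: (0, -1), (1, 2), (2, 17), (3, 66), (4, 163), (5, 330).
-59/63 + (397/189)x + (-23/9)x² + (83/27)x³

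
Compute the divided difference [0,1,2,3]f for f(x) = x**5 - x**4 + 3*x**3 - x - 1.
22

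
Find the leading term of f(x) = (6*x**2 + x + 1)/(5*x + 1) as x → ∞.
6*x/5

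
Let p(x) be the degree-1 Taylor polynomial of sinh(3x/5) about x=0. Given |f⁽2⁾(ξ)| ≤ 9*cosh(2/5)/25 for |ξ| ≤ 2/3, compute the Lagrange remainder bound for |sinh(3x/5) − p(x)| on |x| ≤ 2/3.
2*cosh(2/5)/25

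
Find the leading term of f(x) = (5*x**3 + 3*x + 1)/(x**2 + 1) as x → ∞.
5*x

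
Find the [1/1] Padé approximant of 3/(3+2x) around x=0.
1/(2*x/3 + 1)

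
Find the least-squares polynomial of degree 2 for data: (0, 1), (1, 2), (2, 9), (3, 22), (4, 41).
1 + (-2)x + (3)x²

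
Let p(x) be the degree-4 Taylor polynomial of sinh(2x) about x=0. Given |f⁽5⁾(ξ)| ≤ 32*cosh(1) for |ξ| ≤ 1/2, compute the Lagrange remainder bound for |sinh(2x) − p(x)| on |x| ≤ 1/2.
cosh(1)/120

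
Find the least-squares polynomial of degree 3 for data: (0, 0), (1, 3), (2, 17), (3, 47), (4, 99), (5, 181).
-13/126 + (331/756)x + (121/63)x² + (113/108)x³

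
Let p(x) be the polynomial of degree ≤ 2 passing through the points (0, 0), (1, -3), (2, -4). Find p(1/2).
-7/4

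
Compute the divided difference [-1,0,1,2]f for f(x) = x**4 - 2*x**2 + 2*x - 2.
2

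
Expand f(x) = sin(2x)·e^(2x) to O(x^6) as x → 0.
2*x + 4*x**2 + 8*x**3/3 - 16*x**5/15 + O(x**6)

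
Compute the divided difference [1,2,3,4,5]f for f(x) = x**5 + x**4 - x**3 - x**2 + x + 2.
16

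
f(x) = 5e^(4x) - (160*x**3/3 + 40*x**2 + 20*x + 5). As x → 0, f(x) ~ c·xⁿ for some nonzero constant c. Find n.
4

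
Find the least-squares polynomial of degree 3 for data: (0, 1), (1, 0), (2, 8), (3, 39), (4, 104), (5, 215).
137/126 + (-1763/756)x + (-269/252)x² + (109/54)x³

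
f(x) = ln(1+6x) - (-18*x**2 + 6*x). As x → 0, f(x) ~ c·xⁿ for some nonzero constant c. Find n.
3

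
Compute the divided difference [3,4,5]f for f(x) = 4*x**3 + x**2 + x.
49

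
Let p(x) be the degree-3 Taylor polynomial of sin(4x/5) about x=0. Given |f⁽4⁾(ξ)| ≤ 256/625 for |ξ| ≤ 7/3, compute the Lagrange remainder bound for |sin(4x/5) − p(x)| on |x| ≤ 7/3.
76832/151875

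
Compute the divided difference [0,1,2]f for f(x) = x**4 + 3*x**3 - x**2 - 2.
15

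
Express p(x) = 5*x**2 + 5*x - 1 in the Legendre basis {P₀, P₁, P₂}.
(2/3)P₀ + (5)P₁ + (10/3)P₂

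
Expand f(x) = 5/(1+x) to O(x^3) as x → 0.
5 - 5*x + 5*x**2 + O(x**3)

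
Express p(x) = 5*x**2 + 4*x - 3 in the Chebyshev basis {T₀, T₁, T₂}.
(-1/2)T₀ + (4)T₁ + (5/2)T₂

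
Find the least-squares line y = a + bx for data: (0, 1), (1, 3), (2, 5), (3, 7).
a = 1, b = 2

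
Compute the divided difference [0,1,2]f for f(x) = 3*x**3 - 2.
9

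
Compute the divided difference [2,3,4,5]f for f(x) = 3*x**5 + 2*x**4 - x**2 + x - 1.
403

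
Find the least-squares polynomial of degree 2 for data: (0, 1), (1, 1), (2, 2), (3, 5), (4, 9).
36/35 + (-6/7)x + (5/7)x²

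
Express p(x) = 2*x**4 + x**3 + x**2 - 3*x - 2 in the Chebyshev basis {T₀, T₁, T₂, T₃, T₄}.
(-3/4)T₀ + (-9/4)T₁ + (3/2)T₂ + (1/4)T₃ + (1/4)T₄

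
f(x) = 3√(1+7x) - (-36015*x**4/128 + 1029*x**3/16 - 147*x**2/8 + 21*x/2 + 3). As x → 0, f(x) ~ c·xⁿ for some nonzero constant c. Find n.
5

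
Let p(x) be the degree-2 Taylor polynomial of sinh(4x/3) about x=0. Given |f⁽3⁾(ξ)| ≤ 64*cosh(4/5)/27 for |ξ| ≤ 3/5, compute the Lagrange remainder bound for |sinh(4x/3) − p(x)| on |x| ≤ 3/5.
32*cosh(4/5)/375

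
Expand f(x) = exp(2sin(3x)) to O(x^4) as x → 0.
1 + 6*x + 18*x**2 + 27*x**3 + O(x**4)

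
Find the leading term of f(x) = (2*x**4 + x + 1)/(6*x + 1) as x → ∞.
x**3/3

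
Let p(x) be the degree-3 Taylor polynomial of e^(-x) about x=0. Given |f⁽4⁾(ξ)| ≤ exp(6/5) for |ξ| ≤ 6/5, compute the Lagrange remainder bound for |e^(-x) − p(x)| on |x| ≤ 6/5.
54*exp(6/5)/625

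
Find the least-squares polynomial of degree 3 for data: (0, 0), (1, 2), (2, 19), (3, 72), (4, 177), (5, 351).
1/6 + (-307/252)x + (-37/84)x² + (53/18)x³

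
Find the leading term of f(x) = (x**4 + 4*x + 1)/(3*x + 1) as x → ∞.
x**3/3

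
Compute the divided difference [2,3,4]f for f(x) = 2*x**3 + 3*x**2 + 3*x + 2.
21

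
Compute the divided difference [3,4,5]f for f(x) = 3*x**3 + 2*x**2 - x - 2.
38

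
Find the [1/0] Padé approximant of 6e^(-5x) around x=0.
6 - 30*x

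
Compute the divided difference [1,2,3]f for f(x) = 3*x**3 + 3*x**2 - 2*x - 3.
21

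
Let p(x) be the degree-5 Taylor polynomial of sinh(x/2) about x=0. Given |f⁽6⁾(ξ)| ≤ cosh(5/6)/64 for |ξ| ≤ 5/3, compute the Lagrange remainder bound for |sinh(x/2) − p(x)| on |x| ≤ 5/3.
3125*cosh(5/6)/6718464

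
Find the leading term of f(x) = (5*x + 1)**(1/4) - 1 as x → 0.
5*x/4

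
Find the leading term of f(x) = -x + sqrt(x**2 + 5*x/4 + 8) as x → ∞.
5/8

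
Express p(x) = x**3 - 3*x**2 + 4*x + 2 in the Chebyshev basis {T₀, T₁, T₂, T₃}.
(1/2)T₀ + (19/4)T₁ + (-3/2)T₂ + (1/4)T₃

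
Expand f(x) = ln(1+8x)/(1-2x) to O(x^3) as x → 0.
8*x - 16*x**2 + O(x**3)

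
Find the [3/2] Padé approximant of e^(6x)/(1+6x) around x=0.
(576*x**3/55 + 513*x**2/55 + 252*x/55 + 1)/(-477*x**2/55 + 252*x/55 + 1)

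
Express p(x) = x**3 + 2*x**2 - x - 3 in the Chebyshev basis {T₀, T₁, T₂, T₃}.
(-2)T₀ + (-1/4)T₁ + T₂ + (1/4)T₃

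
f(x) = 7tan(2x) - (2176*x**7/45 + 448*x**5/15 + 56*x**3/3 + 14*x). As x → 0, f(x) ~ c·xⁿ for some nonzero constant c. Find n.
9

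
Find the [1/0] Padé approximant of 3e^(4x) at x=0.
12*x + 3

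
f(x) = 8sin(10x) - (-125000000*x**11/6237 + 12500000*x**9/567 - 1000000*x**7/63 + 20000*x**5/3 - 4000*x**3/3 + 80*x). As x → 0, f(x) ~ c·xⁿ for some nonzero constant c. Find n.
13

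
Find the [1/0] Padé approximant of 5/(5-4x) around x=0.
4*x/5 + 1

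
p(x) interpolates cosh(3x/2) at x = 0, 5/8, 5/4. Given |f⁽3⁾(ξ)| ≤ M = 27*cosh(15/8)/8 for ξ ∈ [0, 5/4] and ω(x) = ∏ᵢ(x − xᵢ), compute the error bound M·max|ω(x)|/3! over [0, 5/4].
125*sqrt(3)*cosh(15/8)/4096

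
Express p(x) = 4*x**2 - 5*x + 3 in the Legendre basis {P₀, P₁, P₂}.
(13/3)P₀ + (-5)P₁ + (8/3)P₂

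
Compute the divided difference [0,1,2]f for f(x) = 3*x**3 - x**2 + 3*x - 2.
8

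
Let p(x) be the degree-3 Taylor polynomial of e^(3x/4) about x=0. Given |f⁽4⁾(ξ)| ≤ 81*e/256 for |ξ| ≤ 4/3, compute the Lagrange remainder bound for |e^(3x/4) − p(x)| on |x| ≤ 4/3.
e/24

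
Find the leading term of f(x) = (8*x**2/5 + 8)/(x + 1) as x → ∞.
8*x/5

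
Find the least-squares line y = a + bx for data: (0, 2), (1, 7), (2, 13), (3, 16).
a = 23/10, b = 24/5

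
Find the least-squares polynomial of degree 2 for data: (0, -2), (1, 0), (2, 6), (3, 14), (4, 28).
-66/35 + (-1/35)x + (13/7)x²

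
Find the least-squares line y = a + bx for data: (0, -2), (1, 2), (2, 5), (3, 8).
a = -17/10, b = 33/10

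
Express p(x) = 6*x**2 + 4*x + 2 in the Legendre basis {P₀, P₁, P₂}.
(4)P₀ + (4)P₁ + (4)P₂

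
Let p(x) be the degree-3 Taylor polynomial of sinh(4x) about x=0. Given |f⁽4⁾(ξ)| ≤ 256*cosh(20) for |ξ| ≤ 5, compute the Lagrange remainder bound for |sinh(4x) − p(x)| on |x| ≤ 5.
20000*cosh(20)/3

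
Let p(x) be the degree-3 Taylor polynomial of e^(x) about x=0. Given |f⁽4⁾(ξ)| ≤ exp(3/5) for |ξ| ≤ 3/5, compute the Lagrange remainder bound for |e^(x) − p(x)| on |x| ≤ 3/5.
27*exp(3/5)/5000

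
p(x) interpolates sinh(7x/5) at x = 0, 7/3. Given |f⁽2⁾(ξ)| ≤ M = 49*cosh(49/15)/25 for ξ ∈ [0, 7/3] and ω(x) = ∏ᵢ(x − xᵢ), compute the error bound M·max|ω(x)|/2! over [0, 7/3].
2401*cosh(49/15)/1800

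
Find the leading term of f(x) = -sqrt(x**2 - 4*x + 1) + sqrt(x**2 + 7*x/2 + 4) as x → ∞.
15/4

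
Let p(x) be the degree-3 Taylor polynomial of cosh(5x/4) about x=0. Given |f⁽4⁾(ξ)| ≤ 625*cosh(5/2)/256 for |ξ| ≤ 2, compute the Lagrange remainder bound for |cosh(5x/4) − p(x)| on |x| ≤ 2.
625*cosh(5/2)/384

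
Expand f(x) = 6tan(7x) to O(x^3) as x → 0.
42*x + O(x**3)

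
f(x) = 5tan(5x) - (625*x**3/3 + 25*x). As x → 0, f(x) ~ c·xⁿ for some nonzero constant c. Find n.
5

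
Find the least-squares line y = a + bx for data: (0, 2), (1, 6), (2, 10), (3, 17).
a = 7/5, b = 49/10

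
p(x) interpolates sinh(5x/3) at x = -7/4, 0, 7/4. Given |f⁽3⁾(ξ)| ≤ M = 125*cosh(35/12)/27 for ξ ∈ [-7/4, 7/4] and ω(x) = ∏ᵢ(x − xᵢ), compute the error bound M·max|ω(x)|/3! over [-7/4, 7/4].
42875*sqrt(3)*cosh(35/12)/46656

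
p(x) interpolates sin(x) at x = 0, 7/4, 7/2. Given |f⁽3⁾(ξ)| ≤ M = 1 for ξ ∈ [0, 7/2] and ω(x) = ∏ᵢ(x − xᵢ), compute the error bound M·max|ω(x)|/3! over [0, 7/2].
343*sqrt(3)/1728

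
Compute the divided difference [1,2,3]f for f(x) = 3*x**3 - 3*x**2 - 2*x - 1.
15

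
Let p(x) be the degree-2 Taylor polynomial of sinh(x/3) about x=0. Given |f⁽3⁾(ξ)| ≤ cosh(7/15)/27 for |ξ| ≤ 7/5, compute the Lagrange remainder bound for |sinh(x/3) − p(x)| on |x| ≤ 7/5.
343*cosh(7/15)/20250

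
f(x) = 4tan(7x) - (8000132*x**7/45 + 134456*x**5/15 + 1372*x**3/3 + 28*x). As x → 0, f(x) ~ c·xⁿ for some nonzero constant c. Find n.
9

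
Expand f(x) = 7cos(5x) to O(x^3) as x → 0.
7 - 175*x**2/2 + O(x**3)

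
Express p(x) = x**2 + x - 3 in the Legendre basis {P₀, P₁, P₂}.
(-8/3)P₀ + P₁ + (2/3)P₂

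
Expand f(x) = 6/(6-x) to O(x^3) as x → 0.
1 + x/6 + x**2/36 + O(x**3)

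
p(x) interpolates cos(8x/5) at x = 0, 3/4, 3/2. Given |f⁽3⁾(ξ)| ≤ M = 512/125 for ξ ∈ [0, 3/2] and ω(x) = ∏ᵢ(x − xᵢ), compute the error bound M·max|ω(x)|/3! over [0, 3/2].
8*sqrt(3)/125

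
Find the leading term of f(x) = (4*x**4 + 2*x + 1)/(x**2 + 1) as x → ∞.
4*x**2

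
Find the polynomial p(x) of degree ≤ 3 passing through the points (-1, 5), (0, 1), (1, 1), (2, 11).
x**3 + 2*x**2 - 3*x + 1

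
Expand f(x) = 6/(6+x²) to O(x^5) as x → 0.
1 - x**2/6 + x**4/36 + O(x**5)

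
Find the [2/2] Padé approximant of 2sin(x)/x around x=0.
(2 - 7*x**2/30)/(x**2/20 + 1)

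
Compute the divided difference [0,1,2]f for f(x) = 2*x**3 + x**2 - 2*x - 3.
7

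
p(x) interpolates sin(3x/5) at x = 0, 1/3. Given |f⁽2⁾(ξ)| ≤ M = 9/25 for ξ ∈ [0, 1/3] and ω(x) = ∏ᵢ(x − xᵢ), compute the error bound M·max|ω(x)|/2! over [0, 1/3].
1/200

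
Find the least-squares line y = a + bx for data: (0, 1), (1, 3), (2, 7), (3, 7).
a = 6/5, b = 11/5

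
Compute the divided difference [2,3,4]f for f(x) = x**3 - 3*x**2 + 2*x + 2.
6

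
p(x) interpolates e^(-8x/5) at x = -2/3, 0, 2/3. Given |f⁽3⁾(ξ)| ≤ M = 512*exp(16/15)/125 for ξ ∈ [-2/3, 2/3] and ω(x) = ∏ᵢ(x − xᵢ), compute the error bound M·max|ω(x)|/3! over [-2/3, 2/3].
4096*sqrt(3)*exp(16/15)/91125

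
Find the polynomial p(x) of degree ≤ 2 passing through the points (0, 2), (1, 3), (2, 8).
2*x**2 - x + 2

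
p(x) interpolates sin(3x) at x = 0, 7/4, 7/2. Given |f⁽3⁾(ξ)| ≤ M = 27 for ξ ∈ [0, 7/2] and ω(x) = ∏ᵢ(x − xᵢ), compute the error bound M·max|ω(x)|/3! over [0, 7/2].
343*sqrt(3)/64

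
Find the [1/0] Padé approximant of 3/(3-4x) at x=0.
4*x/3 + 1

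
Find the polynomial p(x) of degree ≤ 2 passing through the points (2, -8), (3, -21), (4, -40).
-3*x**2 + 2*x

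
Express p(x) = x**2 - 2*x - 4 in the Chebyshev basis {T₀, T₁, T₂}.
(-7/2)T₀ + (-2)T₁ + (1/2)T₂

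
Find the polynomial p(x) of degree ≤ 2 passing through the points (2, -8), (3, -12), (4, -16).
-4*x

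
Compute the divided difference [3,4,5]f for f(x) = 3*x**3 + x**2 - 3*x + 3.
37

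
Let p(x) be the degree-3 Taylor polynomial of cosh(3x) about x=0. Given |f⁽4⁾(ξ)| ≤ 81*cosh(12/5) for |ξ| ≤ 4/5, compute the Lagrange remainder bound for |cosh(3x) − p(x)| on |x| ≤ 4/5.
864*cosh(12/5)/625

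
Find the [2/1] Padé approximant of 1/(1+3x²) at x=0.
1 - 3*x**2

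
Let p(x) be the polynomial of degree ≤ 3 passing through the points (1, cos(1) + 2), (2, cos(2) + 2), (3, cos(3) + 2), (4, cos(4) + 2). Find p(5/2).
9*cos(3)/16 + 9*cos(2)/16 - cos(1)/16 - cos(4)/16 + 2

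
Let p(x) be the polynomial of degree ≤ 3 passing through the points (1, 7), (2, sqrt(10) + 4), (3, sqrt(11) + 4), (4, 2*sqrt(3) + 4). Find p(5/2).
-sqrt(3)/8 + 9*sqrt(10)/16 + 9*sqrt(11)/16 + 61/16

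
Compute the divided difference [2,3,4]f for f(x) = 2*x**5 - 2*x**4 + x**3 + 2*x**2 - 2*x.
471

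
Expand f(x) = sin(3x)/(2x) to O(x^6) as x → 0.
3/2 - 9*x**2/4 + 81*x**4/80 + O(x**6)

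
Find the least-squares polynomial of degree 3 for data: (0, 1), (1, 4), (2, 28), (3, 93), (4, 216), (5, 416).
19/18 + (-1513/756)x + (211/126)x² + (331/108)x³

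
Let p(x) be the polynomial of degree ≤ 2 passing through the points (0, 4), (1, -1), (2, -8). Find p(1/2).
7/4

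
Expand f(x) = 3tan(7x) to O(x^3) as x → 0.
21*x + O(x**3)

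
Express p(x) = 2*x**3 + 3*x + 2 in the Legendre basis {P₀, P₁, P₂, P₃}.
(2)P₀ + (21/5)P₁ + (4/5)P₃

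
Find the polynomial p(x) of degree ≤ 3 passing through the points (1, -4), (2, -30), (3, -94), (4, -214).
-3*x**3 - x**2 - 2*x + 2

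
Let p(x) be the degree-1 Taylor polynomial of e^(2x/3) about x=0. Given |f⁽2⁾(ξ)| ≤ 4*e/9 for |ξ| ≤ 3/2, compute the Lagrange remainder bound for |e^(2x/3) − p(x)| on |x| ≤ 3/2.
e/2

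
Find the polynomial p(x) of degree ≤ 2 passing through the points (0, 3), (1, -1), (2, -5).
3 - 4*x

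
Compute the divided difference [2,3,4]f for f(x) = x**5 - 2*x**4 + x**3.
184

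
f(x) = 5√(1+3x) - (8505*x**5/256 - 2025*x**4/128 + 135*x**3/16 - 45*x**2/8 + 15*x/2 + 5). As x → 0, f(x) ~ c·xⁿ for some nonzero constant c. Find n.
6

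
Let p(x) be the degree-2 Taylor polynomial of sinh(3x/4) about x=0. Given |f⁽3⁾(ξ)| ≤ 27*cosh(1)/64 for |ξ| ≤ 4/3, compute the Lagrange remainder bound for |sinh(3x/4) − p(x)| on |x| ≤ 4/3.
cosh(1)/6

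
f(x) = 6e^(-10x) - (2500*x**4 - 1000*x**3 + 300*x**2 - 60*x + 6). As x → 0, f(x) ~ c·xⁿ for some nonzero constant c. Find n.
5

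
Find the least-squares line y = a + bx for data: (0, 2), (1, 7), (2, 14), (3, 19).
a = 9/5, b = 29/5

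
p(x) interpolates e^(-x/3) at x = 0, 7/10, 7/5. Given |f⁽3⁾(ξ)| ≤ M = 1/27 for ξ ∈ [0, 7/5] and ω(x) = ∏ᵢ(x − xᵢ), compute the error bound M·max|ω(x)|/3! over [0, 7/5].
343*sqrt(3)/729000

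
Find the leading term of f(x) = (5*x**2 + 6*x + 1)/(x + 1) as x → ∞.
5*x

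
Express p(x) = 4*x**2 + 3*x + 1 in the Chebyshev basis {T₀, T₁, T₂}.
(3)T₀ + (3)T₁ + (2)T₂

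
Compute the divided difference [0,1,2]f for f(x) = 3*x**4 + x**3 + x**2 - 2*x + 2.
25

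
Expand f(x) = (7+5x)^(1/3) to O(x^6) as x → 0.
7**(1/3) + 5*7**(1/3)*x/21 - 25*7**(1/3)*x**2/441 + 625*7**(1/3)*x**3/27783 - 6250*7**(1/3)*x**4/583443 + 68750*7**(1/3)*x**5/12252303 + O(x**6)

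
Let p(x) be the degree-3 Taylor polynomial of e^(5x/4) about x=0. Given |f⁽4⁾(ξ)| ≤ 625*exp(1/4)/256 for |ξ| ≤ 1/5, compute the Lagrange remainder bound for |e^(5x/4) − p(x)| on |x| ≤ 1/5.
exp(1/4)/6144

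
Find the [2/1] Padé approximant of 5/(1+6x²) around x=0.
5 - 30*x**2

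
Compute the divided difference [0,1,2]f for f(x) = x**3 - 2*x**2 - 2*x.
1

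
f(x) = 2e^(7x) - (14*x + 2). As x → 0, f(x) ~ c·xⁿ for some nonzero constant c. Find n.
2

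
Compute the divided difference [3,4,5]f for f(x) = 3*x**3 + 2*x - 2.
36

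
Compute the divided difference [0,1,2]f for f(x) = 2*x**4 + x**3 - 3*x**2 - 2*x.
14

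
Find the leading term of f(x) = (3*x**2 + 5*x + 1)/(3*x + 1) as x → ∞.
x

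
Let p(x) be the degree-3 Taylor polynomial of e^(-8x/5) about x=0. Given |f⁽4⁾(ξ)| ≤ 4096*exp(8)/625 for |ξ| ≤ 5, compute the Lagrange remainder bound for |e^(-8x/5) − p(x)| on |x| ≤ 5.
512*exp(8)/3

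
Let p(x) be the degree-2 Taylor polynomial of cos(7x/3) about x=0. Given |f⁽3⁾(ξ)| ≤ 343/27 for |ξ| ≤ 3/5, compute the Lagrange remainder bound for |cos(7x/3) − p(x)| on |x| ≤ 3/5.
343/750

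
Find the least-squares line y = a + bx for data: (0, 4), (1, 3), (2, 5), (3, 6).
a = 33/10, b = 4/5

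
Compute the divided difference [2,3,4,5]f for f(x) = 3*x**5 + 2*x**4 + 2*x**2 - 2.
403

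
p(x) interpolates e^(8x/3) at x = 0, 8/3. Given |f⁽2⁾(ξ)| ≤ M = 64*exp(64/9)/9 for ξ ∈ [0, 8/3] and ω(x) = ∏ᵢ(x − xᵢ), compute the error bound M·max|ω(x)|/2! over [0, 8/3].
512*exp(64/9)/81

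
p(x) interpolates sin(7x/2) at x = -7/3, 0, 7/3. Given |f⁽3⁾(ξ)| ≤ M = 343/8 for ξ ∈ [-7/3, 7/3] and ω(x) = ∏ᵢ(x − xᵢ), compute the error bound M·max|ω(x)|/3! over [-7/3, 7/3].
117649*sqrt(3)/5832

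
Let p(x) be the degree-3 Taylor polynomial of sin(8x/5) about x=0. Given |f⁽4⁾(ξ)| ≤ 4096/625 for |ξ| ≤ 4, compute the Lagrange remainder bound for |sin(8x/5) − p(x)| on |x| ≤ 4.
131072/1875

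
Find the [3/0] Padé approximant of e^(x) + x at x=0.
x**3/6 + x**2/2 + 2*x + 1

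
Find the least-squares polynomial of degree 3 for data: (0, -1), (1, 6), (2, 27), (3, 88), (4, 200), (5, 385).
-95/126 + (341/108)x + (-97/252)x² + (82/27)x³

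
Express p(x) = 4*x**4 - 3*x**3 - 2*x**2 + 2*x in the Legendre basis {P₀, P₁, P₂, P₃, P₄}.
(2/15)P₀ + (1/5)P₁ + (20/21)P₂ + (-6/5)P₃ + (32/35)P₄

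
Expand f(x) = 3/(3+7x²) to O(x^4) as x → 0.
1 - 7*x**2/3 + O(x**4)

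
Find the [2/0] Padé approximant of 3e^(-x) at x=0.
3*x**2/2 - 3*x + 3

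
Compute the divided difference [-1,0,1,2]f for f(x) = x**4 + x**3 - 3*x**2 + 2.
3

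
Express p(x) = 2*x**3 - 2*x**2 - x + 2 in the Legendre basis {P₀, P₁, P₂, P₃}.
(4/3)P₀ + (1/5)P₁ + (-4/3)P₂ + (4/5)P₃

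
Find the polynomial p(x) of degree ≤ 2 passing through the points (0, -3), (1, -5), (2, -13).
-3*x**2 + x - 3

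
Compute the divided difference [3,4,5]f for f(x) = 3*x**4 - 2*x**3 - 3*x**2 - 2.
264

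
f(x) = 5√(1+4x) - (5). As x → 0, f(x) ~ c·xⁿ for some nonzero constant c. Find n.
1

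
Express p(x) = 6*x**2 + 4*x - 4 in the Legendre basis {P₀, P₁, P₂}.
(-2)P₀ + (4)P₁ + (4)P₂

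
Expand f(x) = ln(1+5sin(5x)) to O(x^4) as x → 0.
25*x - 625*x**2/2 + 30625*x**3/6 + O(x**4)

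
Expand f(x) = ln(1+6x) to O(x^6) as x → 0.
6*x - 18*x**2 + 72*x**3 - 324*x**4 + 7776*x**5/5 + O(x**6)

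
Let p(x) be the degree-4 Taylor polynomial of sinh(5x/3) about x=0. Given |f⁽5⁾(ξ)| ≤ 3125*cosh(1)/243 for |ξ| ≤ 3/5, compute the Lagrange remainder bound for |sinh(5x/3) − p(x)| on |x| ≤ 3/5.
cosh(1)/120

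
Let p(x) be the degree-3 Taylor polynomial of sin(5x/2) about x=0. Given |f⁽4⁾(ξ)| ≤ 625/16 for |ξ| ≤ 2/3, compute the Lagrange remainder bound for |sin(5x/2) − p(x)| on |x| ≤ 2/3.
625/1944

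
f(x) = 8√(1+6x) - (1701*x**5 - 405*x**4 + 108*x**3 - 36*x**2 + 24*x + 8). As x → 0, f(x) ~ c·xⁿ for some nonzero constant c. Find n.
6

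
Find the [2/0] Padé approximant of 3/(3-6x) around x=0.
4*x**2 + 2*x + 1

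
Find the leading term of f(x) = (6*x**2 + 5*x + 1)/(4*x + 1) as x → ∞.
3*x/2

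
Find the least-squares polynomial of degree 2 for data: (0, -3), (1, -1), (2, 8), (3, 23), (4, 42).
-23/7 + (-1/35)x + (20/7)x²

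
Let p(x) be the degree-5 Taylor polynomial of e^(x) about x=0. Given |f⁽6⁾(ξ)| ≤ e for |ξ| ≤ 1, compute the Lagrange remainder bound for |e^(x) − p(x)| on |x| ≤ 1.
e/720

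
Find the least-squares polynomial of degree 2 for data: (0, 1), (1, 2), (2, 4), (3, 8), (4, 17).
48/35 + (-47/35)x + (9/7)x²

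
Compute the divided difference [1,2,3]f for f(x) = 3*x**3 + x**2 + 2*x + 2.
19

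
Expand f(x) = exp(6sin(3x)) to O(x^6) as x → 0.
1 + 18*x + 162*x**2 + 945*x**3 + 3888*x**4 + 227691*x**5/20 + O(x**6)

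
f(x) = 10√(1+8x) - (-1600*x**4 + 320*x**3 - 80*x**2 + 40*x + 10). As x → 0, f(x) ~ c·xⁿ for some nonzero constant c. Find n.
5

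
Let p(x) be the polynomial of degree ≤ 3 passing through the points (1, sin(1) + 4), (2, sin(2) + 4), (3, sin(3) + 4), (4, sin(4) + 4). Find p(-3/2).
-495*sin(2)/16 + 385*sin(3)/16 + 4 - 105*sin(4)/16 + 231*sin(1)/16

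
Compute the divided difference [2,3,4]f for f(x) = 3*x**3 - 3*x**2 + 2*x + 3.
24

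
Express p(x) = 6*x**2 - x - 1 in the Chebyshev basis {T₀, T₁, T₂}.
(2)T₀ - T₁ + (3)T₂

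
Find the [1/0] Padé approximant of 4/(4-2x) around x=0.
x/2 + 1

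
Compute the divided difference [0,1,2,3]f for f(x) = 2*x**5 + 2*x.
50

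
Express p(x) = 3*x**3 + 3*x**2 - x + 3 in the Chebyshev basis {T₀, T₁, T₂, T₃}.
(9/2)T₀ + (5/4)T₁ + (3/2)T₂ + (3/4)T₃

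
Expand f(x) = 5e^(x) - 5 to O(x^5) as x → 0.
5*x + 5*x**2/2 + 5*x**3/6 + 5*x**4/24 + O(x**5)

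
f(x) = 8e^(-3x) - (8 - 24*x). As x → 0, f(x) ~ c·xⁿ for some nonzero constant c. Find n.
2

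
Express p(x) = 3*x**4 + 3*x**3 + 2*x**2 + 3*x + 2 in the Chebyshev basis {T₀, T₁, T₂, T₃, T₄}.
(33/8)T₀ + (21/4)T₁ + (5/2)T₂ + (3/4)T₃ + (3/8)T₄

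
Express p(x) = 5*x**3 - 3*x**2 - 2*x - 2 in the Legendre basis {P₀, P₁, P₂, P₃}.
(-3)P₀ + P₁ + (-2)P₂ + (2)P₃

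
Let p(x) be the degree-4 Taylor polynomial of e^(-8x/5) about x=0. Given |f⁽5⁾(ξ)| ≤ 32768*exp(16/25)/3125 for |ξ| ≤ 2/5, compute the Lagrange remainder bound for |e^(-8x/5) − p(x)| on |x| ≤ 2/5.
131072*exp(16/25)/146484375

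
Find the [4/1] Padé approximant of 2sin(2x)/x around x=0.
8*x**4/15 - 8*x**2/3 + 4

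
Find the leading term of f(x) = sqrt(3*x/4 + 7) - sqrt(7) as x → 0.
3*sqrt(7)*x/56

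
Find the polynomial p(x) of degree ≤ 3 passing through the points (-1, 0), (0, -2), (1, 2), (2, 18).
x**3 + 3*x**2 - 2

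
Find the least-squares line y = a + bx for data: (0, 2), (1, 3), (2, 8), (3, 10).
a = 7/5, b = 29/10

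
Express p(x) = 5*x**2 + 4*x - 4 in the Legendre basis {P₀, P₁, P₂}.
(-7/3)P₀ + (4)P₁ + (10/3)P₂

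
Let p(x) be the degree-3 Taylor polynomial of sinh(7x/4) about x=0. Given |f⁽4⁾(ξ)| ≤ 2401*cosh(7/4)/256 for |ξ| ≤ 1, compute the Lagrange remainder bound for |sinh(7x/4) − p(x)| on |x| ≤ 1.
2401*cosh(7/4)/6144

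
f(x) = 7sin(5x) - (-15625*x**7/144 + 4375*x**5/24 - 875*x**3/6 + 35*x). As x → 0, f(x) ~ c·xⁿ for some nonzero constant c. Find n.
9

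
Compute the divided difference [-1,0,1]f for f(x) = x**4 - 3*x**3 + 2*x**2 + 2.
3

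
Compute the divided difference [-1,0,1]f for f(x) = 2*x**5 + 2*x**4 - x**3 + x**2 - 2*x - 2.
3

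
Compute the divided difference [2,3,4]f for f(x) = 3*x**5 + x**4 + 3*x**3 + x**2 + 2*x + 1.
938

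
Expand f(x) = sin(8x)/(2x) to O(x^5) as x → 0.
4 - 128*x**2/3 + 2048*x**4/15 + O(x**5)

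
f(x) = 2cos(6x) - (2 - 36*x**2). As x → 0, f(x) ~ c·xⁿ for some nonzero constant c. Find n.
4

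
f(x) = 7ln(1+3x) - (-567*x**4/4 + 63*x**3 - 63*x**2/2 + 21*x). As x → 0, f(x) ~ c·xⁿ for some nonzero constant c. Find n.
5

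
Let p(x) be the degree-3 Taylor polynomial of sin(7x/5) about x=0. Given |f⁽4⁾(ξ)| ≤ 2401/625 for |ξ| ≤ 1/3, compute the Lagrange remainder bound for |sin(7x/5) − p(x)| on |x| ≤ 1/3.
2401/1215000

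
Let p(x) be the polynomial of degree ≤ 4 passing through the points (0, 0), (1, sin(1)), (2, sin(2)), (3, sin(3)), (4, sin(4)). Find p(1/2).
-35*sin(2)/64 - 5*sin(4)/128 + 7*sin(3)/32 + 35*sin(1)/32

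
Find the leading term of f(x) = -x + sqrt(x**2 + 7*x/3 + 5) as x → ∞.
7/6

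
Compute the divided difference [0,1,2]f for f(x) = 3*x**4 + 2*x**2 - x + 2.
23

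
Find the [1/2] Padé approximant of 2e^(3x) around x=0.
(2*x + 2)/(3*x**2/2 - 2*x + 1)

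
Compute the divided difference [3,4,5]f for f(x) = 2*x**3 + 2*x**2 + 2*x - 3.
26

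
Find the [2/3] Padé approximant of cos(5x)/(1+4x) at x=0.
(1 - 125*x**2/12)/(25*x**3/3 + 25*x**2/12 + 4*x + 1)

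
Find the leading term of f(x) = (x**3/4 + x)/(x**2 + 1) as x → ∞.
x/4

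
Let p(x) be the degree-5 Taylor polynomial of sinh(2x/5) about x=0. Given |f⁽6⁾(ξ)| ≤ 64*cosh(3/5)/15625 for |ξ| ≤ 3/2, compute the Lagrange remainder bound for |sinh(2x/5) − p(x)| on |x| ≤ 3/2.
81*cosh(3/5)/1250000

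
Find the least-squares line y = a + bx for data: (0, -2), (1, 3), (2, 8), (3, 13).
a = -2, b = 5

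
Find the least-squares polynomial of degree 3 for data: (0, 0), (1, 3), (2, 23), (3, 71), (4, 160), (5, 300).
1/63 + (-607/378)x + (667/252)x² + (209/108)x³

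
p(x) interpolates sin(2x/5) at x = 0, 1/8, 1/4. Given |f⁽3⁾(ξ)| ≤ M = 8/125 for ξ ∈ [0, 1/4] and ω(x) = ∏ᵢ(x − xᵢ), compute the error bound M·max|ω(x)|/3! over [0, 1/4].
sqrt(3)/216000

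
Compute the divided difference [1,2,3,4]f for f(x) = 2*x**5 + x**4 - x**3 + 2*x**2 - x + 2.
139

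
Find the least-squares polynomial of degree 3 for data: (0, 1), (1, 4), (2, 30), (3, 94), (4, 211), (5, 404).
47/63 + (-323/378)x + (122/63)x² + (155/54)x³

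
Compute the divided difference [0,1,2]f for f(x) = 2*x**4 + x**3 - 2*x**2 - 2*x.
15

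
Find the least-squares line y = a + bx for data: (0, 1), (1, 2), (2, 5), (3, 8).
a = 2/5, b = 12/5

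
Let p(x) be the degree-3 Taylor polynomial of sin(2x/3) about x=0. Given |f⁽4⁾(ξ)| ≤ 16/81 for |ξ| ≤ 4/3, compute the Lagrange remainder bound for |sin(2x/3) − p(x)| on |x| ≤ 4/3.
512/19683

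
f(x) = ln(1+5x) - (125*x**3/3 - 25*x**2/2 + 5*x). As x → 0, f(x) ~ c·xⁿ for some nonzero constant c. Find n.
4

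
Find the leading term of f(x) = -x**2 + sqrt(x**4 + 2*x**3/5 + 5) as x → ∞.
x/5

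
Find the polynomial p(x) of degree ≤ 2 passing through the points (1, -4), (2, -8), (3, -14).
-x**2 - x - 2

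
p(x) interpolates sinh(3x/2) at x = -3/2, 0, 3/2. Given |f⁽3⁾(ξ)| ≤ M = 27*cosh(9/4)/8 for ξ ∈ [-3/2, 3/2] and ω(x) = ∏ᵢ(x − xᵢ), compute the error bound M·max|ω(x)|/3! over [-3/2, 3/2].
27*sqrt(3)*cosh(9/4)/64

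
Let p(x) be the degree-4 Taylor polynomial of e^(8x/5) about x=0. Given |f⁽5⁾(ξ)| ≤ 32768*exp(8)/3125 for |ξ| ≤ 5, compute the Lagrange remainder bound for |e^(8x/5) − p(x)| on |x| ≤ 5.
4096*exp(8)/15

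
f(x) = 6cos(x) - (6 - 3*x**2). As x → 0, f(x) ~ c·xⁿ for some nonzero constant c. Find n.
4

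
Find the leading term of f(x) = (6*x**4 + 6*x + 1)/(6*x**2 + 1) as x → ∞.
x**2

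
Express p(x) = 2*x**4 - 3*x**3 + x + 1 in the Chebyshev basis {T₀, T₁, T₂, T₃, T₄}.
(7/4)T₀ + (-5/4)T₁ + T₂ + (-3/4)T₃ + (1/4)T₄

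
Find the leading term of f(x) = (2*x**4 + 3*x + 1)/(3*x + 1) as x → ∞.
2*x**3/3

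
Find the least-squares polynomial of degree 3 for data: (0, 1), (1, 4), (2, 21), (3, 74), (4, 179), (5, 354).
74/63 + (127/378)x + (-143/126)x² + (82/27)x³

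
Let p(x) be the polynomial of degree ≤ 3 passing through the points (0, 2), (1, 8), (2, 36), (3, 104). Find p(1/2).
27/8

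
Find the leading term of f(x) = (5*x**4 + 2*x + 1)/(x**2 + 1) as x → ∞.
5*x**2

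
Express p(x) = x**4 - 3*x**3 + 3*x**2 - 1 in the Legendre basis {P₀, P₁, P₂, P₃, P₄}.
(1/5)P₀ + (-9/5)P₁ + (18/7)P₂ + (-6/5)P₃ + (8/35)P₄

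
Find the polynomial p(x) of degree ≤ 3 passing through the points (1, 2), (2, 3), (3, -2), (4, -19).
-x**3 + 3*x**2 - x + 1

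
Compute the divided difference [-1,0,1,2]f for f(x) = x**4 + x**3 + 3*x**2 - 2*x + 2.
3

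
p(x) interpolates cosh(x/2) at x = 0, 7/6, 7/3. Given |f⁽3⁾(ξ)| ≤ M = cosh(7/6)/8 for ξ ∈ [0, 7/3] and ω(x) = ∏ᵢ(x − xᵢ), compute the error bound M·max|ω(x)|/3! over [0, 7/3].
343*sqrt(3)*cosh(7/6)/46656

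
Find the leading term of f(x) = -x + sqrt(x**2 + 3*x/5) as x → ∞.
3/10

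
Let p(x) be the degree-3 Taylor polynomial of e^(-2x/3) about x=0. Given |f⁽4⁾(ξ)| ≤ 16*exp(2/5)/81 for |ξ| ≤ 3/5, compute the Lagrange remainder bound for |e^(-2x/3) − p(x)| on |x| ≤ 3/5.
2*exp(2/5)/1875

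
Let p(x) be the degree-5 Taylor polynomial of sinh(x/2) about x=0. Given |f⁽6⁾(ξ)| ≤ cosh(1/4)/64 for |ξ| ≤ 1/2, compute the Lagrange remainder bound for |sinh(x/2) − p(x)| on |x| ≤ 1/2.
cosh(1/4)/2949120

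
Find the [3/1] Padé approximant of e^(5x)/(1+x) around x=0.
(5125*x**3/1776 + 150*x**2/37 + 855*x/296 + 1)/(1 - 329*x/296)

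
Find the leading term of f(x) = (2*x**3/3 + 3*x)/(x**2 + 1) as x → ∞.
2*x/3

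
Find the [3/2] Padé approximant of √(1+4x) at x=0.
(2*x**3 + 9*x**2 + 6*x + 1)/(3*x**2 + 4*x + 1)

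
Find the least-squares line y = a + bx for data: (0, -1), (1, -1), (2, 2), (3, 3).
a = -3/2, b = 3/2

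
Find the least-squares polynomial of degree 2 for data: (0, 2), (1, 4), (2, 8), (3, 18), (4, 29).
71/35 + (-2/35)x + (12/7)x²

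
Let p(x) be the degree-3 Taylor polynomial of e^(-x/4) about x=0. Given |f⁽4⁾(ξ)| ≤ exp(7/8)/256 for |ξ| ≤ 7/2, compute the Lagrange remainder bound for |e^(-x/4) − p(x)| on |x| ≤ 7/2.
2401*exp(7/8)/98304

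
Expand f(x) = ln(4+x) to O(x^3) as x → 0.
log(4) + x/4 - x**2/32 + O(x**3)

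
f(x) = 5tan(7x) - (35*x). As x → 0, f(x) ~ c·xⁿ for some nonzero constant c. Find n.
3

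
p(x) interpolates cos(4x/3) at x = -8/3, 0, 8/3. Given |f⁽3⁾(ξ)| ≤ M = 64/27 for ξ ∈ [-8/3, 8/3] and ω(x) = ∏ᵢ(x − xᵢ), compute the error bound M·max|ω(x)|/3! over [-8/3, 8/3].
32768*sqrt(3)/19683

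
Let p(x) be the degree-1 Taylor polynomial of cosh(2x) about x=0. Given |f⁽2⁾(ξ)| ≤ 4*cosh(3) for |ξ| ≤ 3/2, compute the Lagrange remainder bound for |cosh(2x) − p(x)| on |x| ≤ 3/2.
9*cosh(3)/2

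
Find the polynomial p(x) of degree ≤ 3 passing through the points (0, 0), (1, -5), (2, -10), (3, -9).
x**3 - 3*x**2 - 3*x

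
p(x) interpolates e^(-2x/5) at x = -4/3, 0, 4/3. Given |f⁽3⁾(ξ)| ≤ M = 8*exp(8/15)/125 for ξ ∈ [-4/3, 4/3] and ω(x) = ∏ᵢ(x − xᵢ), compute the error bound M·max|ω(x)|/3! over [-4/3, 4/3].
512*sqrt(3)*exp(8/15)/91125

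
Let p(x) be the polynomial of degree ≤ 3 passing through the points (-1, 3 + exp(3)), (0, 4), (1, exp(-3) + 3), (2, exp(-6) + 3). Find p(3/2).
(5 + 15*exp(3) + (exp(3) + 43)*exp(6))*exp(-6)/16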